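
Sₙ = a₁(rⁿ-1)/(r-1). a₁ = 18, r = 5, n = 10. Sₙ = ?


Sₙ = 18×(5^10 - 1)/(5 - 1)
= 18×(9765625 - 1)/4
= 18×9765624/4
= 43945308

S_10 = 43945308


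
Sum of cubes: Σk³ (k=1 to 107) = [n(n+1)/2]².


n(n+1)/2 = 107×108/2 = 5778
Σk³ = 5778² = 33385284

Σk³ = 33385284


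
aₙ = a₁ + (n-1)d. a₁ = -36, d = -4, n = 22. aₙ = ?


aₙ = a₁ + (n-1)d
= -36 + (22-1)×-4
= -36 - 84
= -120

a_22 = -120


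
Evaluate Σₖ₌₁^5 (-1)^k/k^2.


S = -1 + 1/4 - 1/9 + 1/16 - 1/25
= -0.8386
(Full series converges to -π²/12 ≈ -0.8225)

S_5 = -0.8386


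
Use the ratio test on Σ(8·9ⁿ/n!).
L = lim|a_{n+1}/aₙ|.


aₙ = 8·9^n/n!
a_{n+1}/aₙ = 9^(n+1)/(n+1)! × n!/9^n  (constant 8 cancels)
= 9/(n+1)
L = lim(n→∞) 9/(n+1) = 0
L < 1 → series CONVERGES

Converges (ratio test: L = 0 < 1)


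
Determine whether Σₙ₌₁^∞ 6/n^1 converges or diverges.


p-series test: Σ c/n^p converges if p > 1, diverges if p ≤ 1 (constant c > 0 doesn't affect convergence).
p = 1
1 ≤ 1 → DIVERGES

Diverges (p = 1 ≤ 1)


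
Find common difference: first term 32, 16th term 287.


d = (aₙ - a₁)/(n-1)
= (287 - 32)/(16-1)
= 255/15 = 17

d = 17


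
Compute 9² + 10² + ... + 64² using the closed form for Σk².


Σₖ₌9^64 k² = Σₖ₌₁^64 k² − Σₖ₌₁^8 k²
= 64·65·129/6 − 8·9·17/6
= 89440 − 204 = 89236

Σk² = 89236


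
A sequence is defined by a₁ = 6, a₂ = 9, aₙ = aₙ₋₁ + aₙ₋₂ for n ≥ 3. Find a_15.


Computing iteratively: 6, 9, 15, 24, 39, 63, 102, 165, 267, 432, 699, 1131, ...
a_15 = 4791

a_15 = 4791


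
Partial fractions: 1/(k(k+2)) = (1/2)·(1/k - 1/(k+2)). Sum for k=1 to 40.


1/(k(k+2)) = (1/2)·(1/k - 1/(k+2)) (partial fractions)
Telescoping: Σ = (1/2)·(1 + 1/2 - 1/41 - 1/42) = 625/861

Sum = 625/861


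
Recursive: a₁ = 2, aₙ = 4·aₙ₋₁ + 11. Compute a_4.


Computing step by step:
a_1 = 2
a_2 = 19
a_3 = 87
a_4 = 359


a_4 = 359


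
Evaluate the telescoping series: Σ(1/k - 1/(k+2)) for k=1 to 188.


Telescoping with gap 2: two head and two tail terms survive.
= (1 + 1/2) - (1/189 + 1/190)
= 3/2 - 1/189 - 1/190 = 26743/17955

Sum = 26743/17955


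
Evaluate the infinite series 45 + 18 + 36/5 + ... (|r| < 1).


S∞ = a₁/(1-r) = 45/(1 - 2/5)
= 45/(3/5)
= 75

S∞ = 75


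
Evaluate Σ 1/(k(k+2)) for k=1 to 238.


1/(k(k+2)) = (1/2)·(1/k - 1/(k+2)) (partial fractions)
Telescoping: Σ = (1/2)·(1 + 1/2 - 1/239 - 1/240) = 85561/114720

Sum = 85561/114720


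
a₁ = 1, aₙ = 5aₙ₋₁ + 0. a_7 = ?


Computing step by step:
a_1 = 1
a_2 = 5
a_3 = 25
a_4 = 125
a_5 = 625
a_6 = 3125
a_7 = 15625


a_7 = 15625


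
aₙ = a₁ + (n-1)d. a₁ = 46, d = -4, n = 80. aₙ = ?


aₙ = a₁ + (n-1)d
= 46 + (80-1)×-4
= 46 - 316
= -270

a_80 = -270


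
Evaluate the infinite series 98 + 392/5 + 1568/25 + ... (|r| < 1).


S∞ = a₁/(1-r) = 98/(1 - 4/5)
= 98/(1/5)
= 490

S∞ = 490


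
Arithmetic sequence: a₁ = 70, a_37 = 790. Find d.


d = (aₙ - a₁)/(n-1)
= (790 - 70)/(37-1)
= 720/36 = 20

d = 20


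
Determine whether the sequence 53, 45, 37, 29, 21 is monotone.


Differences: -8, -8, -8, -8
All differences < 0 → strictly DECREASING

Monotonically decreasing


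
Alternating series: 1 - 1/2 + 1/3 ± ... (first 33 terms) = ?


S = 1 - 1/2 + 1/3 - 1/4 + 1/5 - 1/6 + 1/7 - 1/8 ± ...
= 0.7081
(Full series converges to +ln(2) ≈ +0.6931)

S_33 = 0.7081


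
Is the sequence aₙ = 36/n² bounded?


a₁ = 36, a₂ = 36/4, a₃ = 36/9, ...
0 < aₙ ≤ 36 for all n ≥ 1
The sequence IS bounded

Bounded (0 < aₙ ≤ 36)


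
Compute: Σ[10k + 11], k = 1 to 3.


Σ(10k+11) = 10·Σk + 11·n
= 10·6 + 11·3
= 60 + 33 = 93

Σ = 93


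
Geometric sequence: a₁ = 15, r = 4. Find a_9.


aₙ = a₁·r^(n-1)
= 15×4^8
= 15×65536
= 983040

a_9 = 983040


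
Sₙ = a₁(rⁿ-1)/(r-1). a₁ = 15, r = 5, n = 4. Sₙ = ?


Sₙ = 15×(5^4 - 1)/(5 - 1)
= 15×(625 - 1)/4
= 15×624/4
= 2340

S_4 = 2340


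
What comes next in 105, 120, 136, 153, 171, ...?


Pattern: triangular numbers: n(n+1)/2
Terms: 105, 120, 136, 153, 171
Next term = 190

Next term = 190


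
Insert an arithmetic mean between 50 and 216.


AM = (50 + 216)/2 = 266/2 = 133

AM = 133


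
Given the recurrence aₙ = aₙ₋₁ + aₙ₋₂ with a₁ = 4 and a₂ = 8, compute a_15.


Computing iteratively: 4, 8, 12, 20, 32, 52, 84, 136, 220, 356, 576, 932, ...
a_15 = 3948

a_15 = 3948


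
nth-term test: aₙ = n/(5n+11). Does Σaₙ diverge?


lim(n→∞) n/(5n+11) = 1/5 = 1/5  (divide numerator and denominator by n)
lim aₙ = 1/5 ≠ 0 → series DIVERGES

Diverges (lim aₙ = 1/5 ≠ 0)


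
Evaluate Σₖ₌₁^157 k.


n(n+1)/2 = 157×158/2 = 24806/2 = 12403

Σk = 12403


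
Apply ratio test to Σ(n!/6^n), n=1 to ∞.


aₙ = n!/6^n
a_{n+1}/aₙ = (n+1)!/6^(n+1) × 6^n/n!
= (n+1)/6
L = lim(n→∞) (n+1)/6 = ∞
L > 1 → series DIVERGES

Diverges (ratio test: L = ∞ > 1)


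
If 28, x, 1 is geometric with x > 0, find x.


GM = √(28×1) = √28 = 5.2915

GM = 5.2915


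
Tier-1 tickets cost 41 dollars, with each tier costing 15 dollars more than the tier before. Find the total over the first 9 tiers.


aₙ = 41 + (9-1)×15 = 161
Sₙ = n(a₁+aₙ)/2 = 9×(41+161)/2
= 9×202/2 = 909

S_9 = 909


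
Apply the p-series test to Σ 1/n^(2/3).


p-series test: Σ c/n^p converges if p > 1, diverges if p ≤ 1 (constant c > 0 doesn't affect convergence).
p = 2/3
2/3 ≤ 1 → DIVERGES

Diverges (p = 2/3 ≤ 1)


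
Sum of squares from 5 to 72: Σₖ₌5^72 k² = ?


Σₖ₌5^72 k² = Σₖ₌₁^72 k² − Σₖ₌₁^4 k²
= 72·73·145/6 − 4·5·9/6
= 127020 − 30 = 126990

Σk² = 126990


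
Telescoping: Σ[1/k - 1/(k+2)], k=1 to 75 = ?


Telescoping with gap 2: two head and two tail terms survive.
= (1 + 1/2) - (1/76 + 1/77)
= 3/2 - 1/76 - 1/77 = 8625/5852

Sum = 8625/5852


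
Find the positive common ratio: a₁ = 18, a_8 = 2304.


r^(n-1) = aₙ/a₁
r^7 = 2304/18 = 128
r = 128^(1/7)
= 2

r = 2


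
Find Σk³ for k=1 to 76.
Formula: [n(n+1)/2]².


n(n+1)/2 = 76×77/2 = 2926
Σk³ = 2926² = 8561476

Σk³ = 8561476


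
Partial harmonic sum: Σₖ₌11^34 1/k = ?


Σₖ₌11^34 1/k = 1/11 + 1/12 + 1/13 + ... + 1/34
= 15611884726969/13127595717600
≈ 1.1892

Sum = 15611884726969/13127595717600 ≈ 1.1892


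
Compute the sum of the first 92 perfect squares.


n = 92
n(n+1)(2n+1)/6 = 92×93×185/6
= 1582860/6 = 263810

Σk² = 263810


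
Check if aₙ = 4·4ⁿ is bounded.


aₙ = 4·4ⁿ → as n→∞, aₙ→∞ (since base 4 > 1)
No finite upper bound exists
The sequence is UNBOUNDED

Unbounded (aₙ → ∞ as n → ∞)


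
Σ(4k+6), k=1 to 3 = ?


Σ(4k+6) = 4·Σk + 6·n
= 4·6 + 6·3
= 24 + 18 = 42

Σ = 42


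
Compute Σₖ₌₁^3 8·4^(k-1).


Sₙ = 8×(4^3 - 1)/(4 - 1)
= 8×(64 - 1)/3
= 8×63/3
= 168

S_3 = 168


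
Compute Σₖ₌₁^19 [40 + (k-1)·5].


aₙ = 40 + (19-1)×5 = 130
Sₙ = n(a₁+aₙ)/2 = 19×(40+130)/2
= 19×170/2 = 1615

S_19 = 1615


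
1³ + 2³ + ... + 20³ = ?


n(n+1)/2 = 20×21/2 = 210
Σk³ = 210² = 44100

Σk³ = 44100


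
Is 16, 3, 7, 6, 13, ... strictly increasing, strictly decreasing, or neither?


Differences: -13, 4, -1, 7
Difference at position 2 is +4 (> 0) but position 1 is -13 (< 0) — sequence both rises and falls
→ NOT monotonic

Not monotonic


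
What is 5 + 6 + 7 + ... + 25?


Σₖ₌5^25 k = Σₖ₌₁^25 k − Σₖ₌₁^4 k
= 25·26/2 − 4·5/2
= 325 − 10 = 315

Σk = 315


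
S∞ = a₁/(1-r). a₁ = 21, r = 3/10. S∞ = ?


S∞ = a₁/(1-r) = 21/(1 - 3/10)
= 21/(7/10)
= 30

S∞ = 30


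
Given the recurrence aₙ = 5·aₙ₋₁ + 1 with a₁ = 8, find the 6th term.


Computing step by step:
a_1 = 8
a_2 = 41
a_3 = 206
a_4 = 1031
a_5 = 5156
a_6 = 25781


a_6 = 25781


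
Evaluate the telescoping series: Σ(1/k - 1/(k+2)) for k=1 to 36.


Telescoping with gap 2: two head and two tail terms survive.
= (1 + 1/2) - (1/37 + 1/38)
= 3/2 - 1/37 - 1/38 = 1017/703

Sum = 1017/703


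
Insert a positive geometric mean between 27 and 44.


GM = √(27×44) = √1188 = 34.4674

GM = 34.4674


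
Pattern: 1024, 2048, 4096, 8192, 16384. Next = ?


Pattern: powers of 2: 2ⁿ
Terms: 1024, 2048, 4096, 8192, 16384
Next term = 32768

Next term = 32768


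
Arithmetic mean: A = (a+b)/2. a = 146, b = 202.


AM = (146 + 202)/2 = 348/2 = 174

AM = 174


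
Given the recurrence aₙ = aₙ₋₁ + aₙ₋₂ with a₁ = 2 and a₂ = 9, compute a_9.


Computing iteratively: 2, 9, 11, 20, 31, 51, 82, 133, 215
a_9 = 215

a_9 = 215


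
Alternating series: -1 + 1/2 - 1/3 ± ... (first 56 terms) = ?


S = -1 + 1/2 - 1/3 + 1/4 - 1/5 + 1/6 - 1/7 + 1/8 ± ...
= -0.6843
(Full series converges to -ln(2) ≈ -0.6931)

S_56 = -0.6843


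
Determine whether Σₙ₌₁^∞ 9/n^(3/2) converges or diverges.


p-series test: Σ c/n^p converges if p > 1, diverges if p ≤ 1 (constant c > 0 doesn't affect convergence).
p = 3/2
3/2 > 1 → CONVERGES

Converges (p = 3/2 > 1)


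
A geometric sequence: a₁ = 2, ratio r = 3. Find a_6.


aₙ = a₁·r^(n-1)
= 2×3^5
= 2×243
= 486

a_6 = 486


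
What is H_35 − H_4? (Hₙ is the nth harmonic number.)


Σₖ₌5^35 1/k = 1/5 + 1/6 + 1/7 + ... + 1/35
= 27088112253109/13127595717600
≈ 2.0634

Sum = 27088112253109/13127595717600 ≈ 2.0634


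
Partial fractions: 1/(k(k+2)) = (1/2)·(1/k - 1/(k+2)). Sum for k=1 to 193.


1/(k(k+2)) = (1/2)·(1/k - 1/(k+2)) (partial fractions)
Telescoping: Σ = (1/2)·(1 + 1/2 - 1/194 - 1/195) = 14089/18915

Sum = 14089/18915


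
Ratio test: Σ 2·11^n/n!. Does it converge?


aₙ = 2·11^n/n!
a_{n+1}/aₙ = 11^(n+1)/(n+1)! × n!/11^n  (constant 2 cancels)
= 11/(n+1)
L = lim(n→∞) 11/(n+1) = 0
L < 1 → series CONVERGES

Converges (ratio test: L = 0 < 1)


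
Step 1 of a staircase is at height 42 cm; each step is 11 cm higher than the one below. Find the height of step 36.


aₙ = a₁ + (n-1)d
= 42 + (36-1)×11
= 42 + 385
= 427

a_36 = 427


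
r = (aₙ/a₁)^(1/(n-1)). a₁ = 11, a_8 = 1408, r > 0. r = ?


r^(n-1) = aₙ/a₁
r^7 = 1408/11 = 128
r = 128^(1/7)
= 2

r = 2


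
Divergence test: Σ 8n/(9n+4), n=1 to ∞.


lim(n→∞) 8n/(9n+4) = 8/9 = 8/9  (divide numerator and denominator by n)
lim aₙ = 8/9 ≠ 0 → series DIVERGES

Diverges (lim aₙ = 8/9 ≠ 0)


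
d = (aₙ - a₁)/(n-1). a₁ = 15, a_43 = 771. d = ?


d = (aₙ - a₁)/(n-1)
= (771 - 15)/(43-1)
= 756/42 = 18

d = 18


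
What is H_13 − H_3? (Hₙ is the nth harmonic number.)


Σₖ₌4^13 1/k = 1/4 + 1/5 + 1/6 + 1/7 + 1/8 + 1/9 + 1/10 + 1/11 + 1/12 + 1/13
= 485333/360360
≈ 1.3468

Sum = 485333/360360 ≈ 1.3468


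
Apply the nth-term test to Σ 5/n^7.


lim(n→∞) 5/n^7 = 0
lim aₙ = 0 → nth-term test is INCONCLUSIVE
(Need other tests; this is actually a convergent p-series with p=7 > 1)

Inconclusive (lim aₙ = 0; need another test)


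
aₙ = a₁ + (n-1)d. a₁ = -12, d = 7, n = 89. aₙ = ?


aₙ = a₁ + (n-1)d
= -12 + (89-1)×7
= -12 + 616
= 604

a_89 = 604


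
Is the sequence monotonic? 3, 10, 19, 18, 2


Differences: 7, 9, -1, -16
Difference at position 1 is +7 (> 0) but position 3 is -1 (< 0) — sequence both rises and falls
→ NOT monotonic

Not monotonic


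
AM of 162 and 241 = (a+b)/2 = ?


AM = (162 + 241)/2 = 403/2 = 201.5

AM = 201.5


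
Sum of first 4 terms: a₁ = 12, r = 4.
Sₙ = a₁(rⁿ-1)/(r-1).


Sₙ = 12×(4^4 - 1)/(4 - 1)
= 12×(256 - 1)/3
= 12×255/3
= 1020

S_4 = 1020


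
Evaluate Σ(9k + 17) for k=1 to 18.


Σ(9k+17) = 9·Σk + 17·n
= 9·171 + 17·18
= 1539 + 306 = 1845

Σ = 1845


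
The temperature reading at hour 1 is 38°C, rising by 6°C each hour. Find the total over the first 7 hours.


aₙ = 38 + (7-1)×6 = 74
Sₙ = n(a₁+aₙ)/2 = 7×(38+74)/2
= 7×112/2 = 392

S_7 = 392


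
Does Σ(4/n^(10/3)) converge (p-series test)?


p-series test: Σ c/n^p converges if p > 1, diverges if p ≤ 1 (constant c > 0 doesn't affect convergence).
p = 10/3
10/3 > 1 → CONVERGES

Converges (p = 10/3 > 1)


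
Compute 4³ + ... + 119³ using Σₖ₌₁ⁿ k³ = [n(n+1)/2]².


Σₖ₌4^119 k³ = [119·120/2]² − [3·4/2]²
= 50979600 − 36 = 50979564

Σk³ = 50979564


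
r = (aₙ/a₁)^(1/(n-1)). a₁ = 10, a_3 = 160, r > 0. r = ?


r^(n-1) = aₙ/a₁
r^2 = 160/10 = 16
r = 16^(1/2)
= ±4; taking r > 0 gives r = 4

r = 4


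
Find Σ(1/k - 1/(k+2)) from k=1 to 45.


Telescoping with gap 2: two head and two tail terms survive.
= (1 + 1/2) - (1/46 + 1/47)
= 3/2 - 1/46 - 1/47 = 1575/1081

Sum = 1575/1081


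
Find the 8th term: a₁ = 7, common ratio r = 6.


aₙ = a₁·r^(n-1)
= 7×6^7
= 7×279936
= 1959552

a_8 = 1959552


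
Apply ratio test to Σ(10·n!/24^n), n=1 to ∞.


aₙ = 10·n!/24^n
a_{n+1}/aₙ = (n+1)!/24^(n+1) × 24^n/n!  (constant 10 cancels)
= (n+1)/24
L = lim(n→∞) (n+1)/24 = ∞
L > 1 → series DIVERGES

Diverges (ratio test: L = ∞ > 1)


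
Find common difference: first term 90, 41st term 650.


d = (aₙ - a₁)/(n-1)
= (650 - 90)/(41-1)
= 560/40 = 14

d = 14


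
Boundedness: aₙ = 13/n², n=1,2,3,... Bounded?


a₁ = 13, a₂ = 13/4, a₃ = 13/9, ...
0 < aₙ ≤ 13 for all n ≥ 1
The sequence IS bounded

Bounded (0 < aₙ ≤ 13)


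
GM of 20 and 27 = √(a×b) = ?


GM = √(20×27) = √540 = 23.2379

GM = 23.2379


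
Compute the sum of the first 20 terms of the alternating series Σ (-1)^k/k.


S = -1 + 1/2 - 1/3 + 1/4 - 1/5 + 1/6 - 1/7 + 1/8 ± ...
= -0.6688
(Full series converges to -ln(2) ≈ -0.6931)

S_20 = -0.6688


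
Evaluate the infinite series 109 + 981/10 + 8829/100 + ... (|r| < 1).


S∞ = a₁/(1-r) = 109/(1 - 9/10)
= 109/(1/10)
= 1090

S∞ = 1090


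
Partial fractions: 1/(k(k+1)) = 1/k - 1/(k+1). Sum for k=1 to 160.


1/(k(k+1)) = 1/k - 1/(k+1) (partial fractions)
Telescoping: Σ = 1 - 1/161 = 160/161

Sum = 160/161


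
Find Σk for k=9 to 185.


Σₖ₌9^185 k = Σₖ₌₁^185 k − Σₖ₌₁^8 k
= 185·186/2 − 8·9/2
= 17205 − 36 = 17169

Σk = 17169


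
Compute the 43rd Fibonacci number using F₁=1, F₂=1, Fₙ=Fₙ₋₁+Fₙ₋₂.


Fibonacci sequence: 1, 1, 2, 3, 5, 8, 13, 21, 34, 55, 89, ...
F(43) = 433494437

F(43) = 433494437


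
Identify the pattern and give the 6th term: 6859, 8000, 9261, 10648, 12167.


Pattern: perfect cubes: n³
Terms: 6859, 8000, 9261, 10648, 12167
Next term = 13824

Next term = 13824


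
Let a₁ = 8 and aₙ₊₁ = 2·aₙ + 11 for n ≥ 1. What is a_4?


Computing step by step:
a_1 = 8
a_2 = 27
a_3 = 65
a_4 = 141


a_4 = 141


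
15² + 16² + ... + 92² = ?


Σₖ₌15^92 k² = Σₖ₌₁^92 k² − Σₖ₌₁^14 k²
= 92·93·185/6 − 14·15·29/6
= 263810 − 1015 = 262795

Σk² = 262795


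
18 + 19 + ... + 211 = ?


Σₖ₌18^211 k = Σₖ₌₁^211 k − Σₖ₌₁^17 k
= 211·212/2 − 17·18/2
= 22366 − 153 = 22213

Σk = 22213


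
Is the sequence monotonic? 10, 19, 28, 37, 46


Differences: 9, 9, 9, 9
All differences > 0 → strictly INCREASING

Monotonically increasing


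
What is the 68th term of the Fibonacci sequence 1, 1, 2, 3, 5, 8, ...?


Fibonacci sequence: 1, 1, 2, 3, 5, 8, 13, 21, 34, 55, 89, ...
F(68) = 72723460248141

F(68) = 72723460248141


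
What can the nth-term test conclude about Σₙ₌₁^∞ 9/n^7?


lim(n→∞) 9/n^7 = 0
lim aₙ = 0 → nth-term test is INCONCLUSIVE
(Need other tests; this is actually a convergent p-series with p=7 > 1)

Inconclusive (lim aₙ = 0; need another test)


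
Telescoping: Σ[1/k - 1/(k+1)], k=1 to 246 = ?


Telescoping: adjacent terms cancel.
= 1/1 - 1/247
= 1 - 1/247 = 246/247

Sum = 246/247


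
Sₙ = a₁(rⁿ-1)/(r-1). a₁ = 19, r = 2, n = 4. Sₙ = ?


Sₙ = 19×(2^4 - 1)/(2 - 1)
= 19×(16 - 1)/1
= 19×15/1
= 285

S_4 = 285


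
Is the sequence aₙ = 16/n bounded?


a₁ = 16, a₂ = 16/2, a₃ = 16/3, ...
0 < aₙ ≤ 16 for all n ≥ 1
Lower bound: 0, Upper bound: 16
The sequence IS bounded

Bounded (0 < aₙ ≤ 16)


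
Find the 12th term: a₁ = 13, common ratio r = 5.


aₙ = a₁·r^(n-1)
= 13×5^11
= 13×48828125
= 634765625

a_12 = 634765625


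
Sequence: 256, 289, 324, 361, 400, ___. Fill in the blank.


Pattern: perfect squares: n²
Terms: 256, 289, 324, 361, 400
Next term = 441

Next term = 441


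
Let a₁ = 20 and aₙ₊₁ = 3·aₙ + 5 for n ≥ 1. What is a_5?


Computing step by step:
a_1 = 20
a_2 = 65
a_3 = 200
a_4 = 605
a_5 = 1820


a_5 = 1820


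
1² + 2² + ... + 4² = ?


n = 4
n(n+1)(2n+1)/6 = 4×5×9/6
= 180/6 = 30

Σk² = 30


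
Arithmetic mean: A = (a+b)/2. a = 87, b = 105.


AM = (87 + 105)/2 = 192/2 = 96

AM = 96


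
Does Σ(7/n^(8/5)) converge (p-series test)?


p-series test: Σ c/n^p converges if p > 1, diverges if p ≤ 1 (constant c > 0 doesn't affect convergence).
p = 8/5
8/5 > 1 → CONVERGES

Converges (p = 8/5 > 1)


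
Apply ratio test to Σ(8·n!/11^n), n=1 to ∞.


aₙ = 8·n!/11^n
a_{n+1}/aₙ = (n+1)!/11^(n+1) × 11^n/n!  (constant 8 cancels)
= (n+1)/11
L = lim(n→∞) (n+1)/11 = ∞
L > 1 → series DIVERGES

Diverges (ratio test: L = ∞ > 1)


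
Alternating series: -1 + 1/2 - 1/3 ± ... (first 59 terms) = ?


S = -1 + 1/2 - 1/3 + 1/4 - 1/5 + 1/6 - 1/7 + 1/8 ± ...
= -0.7015
(Full series converges to -ln(2) ≈ -0.6931)

S_59 = -0.7015


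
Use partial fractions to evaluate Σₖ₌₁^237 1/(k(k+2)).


1/(k(k+2)) = (1/2)·(1/k - 1/(k+2)) (partial fractions)
Telescoping: Σ = (1/2)·(1 + 1/2 - 1/238 - 1/239) = 42423/56882

Sum = 42423/56882


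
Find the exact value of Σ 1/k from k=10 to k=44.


Σₖ₌10^44 1/k = 1/10 + 1/11 + 1/12 + ... + 1/44
= 14541561179784203689/9419588158802421600
≈ 1.5438

Sum = 14541561179784203689/9419588158802421600 ≈ 1.5438


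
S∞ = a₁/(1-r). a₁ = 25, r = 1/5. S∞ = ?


S∞ = a₁/(1-r) = 25/(1 - 1/5)
= 25/(4/5)
= 125/4

S∞ = 125/4


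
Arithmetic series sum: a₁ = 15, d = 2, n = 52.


aₙ = 15 + (52-1)×2 = 117
Sₙ = n(a₁+aₙ)/2 = 52×(15+117)/2
= 52×132/2 = 3432

S_52 = 3432


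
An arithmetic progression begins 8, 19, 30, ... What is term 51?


aₙ = a₁ + (n-1)d
= 8 + (51-1)×11
= 8 + 550
= 558

a_51 = 558


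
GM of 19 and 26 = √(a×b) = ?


GM = √(19×26) = √494 = 22.2261

GM = 22.2261


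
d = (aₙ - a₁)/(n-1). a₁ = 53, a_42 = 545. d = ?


d = (aₙ - a₁)/(n-1)
= (545 - 53)/(42-1)
= 492/41 = 12

d = 12


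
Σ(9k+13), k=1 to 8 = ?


Σ(9k+13) = 9·Σk + 13·n
= 9·36 + 13·8
= 324 + 104 = 428

Σ = 428


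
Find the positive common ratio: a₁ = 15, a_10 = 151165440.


r^(n-1) = aₙ/a₁
r^9 = 151165440/15 = 10077696
r = 10077696^(1/9)
= 6

r = 6


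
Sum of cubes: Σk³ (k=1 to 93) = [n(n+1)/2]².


n(n+1)/2 = 93×94/2 = 4371
Σk³ = 4371² = 19105641

Σk³ = 19105641


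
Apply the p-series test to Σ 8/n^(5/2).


p-series test: Σ c/n^p converges if p > 1, diverges if p ≤ 1 (constant c > 0 doesn't affect convergence).
p = 5/2
5/2 > 1 → CONVERGES

Converges (p = 5/2 > 1)


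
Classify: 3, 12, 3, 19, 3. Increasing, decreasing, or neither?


Differences: 9, -9, 16, -16
Difference at position 1 is +9 (> 0) but position 2 is -9 (< 0) — sequence both rises and falls
→ NOT monotonic

Not monotonic


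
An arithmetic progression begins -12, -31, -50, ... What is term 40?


aₙ = a₁ + (n-1)d
= -12 + (40-1)×-19
= -12 - 741
= -753

a_40 = -753


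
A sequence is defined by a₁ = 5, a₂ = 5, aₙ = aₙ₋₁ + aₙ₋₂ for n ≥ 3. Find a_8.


Computing iteratively: 5, 5, 10, 15, 25, 40, 65, 105
a_8 = 105

a_8 = 105


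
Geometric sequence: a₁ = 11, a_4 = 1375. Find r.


r^(n-1) = aₙ/a₁
r^3 = 1375/11 = 125
r = 125^(1/3)
= 5

r = 5


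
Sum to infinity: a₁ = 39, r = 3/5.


S∞ = a₁/(1-r) = 39/(1 - 3/5)
= 39/(2/5)
= 195/2

S∞ = 195/2


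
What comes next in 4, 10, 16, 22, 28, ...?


Pattern: arithmetic (d=6)
Terms: 4, 10, 16, 22, 28
Next term = 34

Next term = 34


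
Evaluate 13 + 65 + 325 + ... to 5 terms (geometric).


Sₙ = 13×(5^5 - 1)/(5 - 1)
= 13×(3125 - 1)/4
= 13×3124/4
= 10153

S_5 = 10153


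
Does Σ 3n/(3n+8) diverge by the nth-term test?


lim(n→∞) 3n/(3n+8) = 3/3 = 1  (divide numerator and denominator by n)
lim aₙ = 1 ≠ 0 → series DIVERGES

Diverges (lim aₙ = 1 ≠ 0)


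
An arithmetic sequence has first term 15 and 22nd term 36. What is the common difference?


d = (aₙ - a₁)/(n-1)
= (36 - 15)/(22-1)
= 21/21 = 1

d = 1


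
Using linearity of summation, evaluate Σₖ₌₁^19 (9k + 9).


Σ(9k+9) = 9·Σk + 9·n
= 9·190 + 9·19
= 1710 + 171 = 1881

Σ = 1881


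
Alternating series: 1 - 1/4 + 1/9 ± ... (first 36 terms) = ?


S = 1 - 1/4 + 1/9 - 1/16 + 1/25 - 1/36 + 1/49 - 1/64 ± ...
= 0.8221
(Full series converges to +π²/12 ≈ +0.8225)

S_36 = 0.8221


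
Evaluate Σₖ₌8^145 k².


Σₖ₌8^145 k² = Σₖ₌₁^145 k² − Σₖ₌₁^7 k²
= 145·146·291/6 − 7·8·15/6
= 1026745 − 140 = 1026605

Σk² = 1026605


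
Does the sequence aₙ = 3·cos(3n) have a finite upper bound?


For all n, -1 ≤ cos(3n) ≤ 1, so -3 ≤ 3·cos(3n) ≤ 3
Lower bound: -3, Upper bound: 3
The sequence IS bounded

Bounded (-3 ≤ aₙ ≤ 3)


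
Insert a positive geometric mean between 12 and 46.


GM = √(12×46) = √552 = 23.4947

GM = 23.4947


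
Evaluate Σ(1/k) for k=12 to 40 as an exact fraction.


Σₖ₌12^40 1/k = 1/12 + 1/13 + 1/14 + ... + 1/40
= 960709218673469/763275922437600
≈ 1.2587

Sum = 960709218673469/763275922437600 ≈ 1.2587


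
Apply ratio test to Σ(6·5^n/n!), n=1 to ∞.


aₙ = 6·5^n/n!
a_{n+1}/aₙ = 5^(n+1)/(n+1)! × n!/5^n  (constant 6 cancels)
= 5/(n+1)
L = lim(n→∞) 5/(n+1) = 0
L < 1 → series CONVERGES

Converges (ratio test: L = 0 < 1)


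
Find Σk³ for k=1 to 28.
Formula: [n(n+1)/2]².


n(n+1)/2 = 28×29/2 = 406
Σk³ = 406² = 164836

Σk³ = 164836


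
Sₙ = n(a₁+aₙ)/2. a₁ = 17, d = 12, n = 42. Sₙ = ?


aₙ = 17 + (42-1)×12 = 509
Sₙ = n(a₁+aₙ)/2 = 42×(17+509)/2
= 42×526/2 = 11046

S_42 = 11046


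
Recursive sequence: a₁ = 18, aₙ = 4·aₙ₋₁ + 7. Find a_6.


Computing step by step:
a_1 = 18
a_2 = 79
a_3 = 323
a_4 = 1299
a_5 = 5203
a_6 = 20819


a_6 = 20819


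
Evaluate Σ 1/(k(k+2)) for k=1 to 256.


1/(k(k+2)) = (1/2)·(1/k - 1/(k+2)) (partial fractions)
Telescoping: Σ = (1/2)·(1 + 1/2 - 1/257 - 1/258) = 24736/33153

Sum = 24736/33153


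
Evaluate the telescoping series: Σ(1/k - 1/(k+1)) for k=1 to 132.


Telescoping: adjacent terms cancel.
= 1/1 - 1/133
= 1 - 1/133 = 132/133

Sum = 132/133


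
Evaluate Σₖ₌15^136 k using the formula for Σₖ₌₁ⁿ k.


Σₖ₌15^136 k = Σₖ₌₁^136 k − Σₖ₌₁^14 k
= 136·137/2 − 14·15/2
= 9316 − 105 = 9211

Σk = 9211


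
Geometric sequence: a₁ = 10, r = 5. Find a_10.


aₙ = a₁·r^(n-1)
= 10×5^9
= 10×1953125
= 19531250

a_10 = 19531250


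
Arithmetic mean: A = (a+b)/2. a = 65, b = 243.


AM = (65 + 243)/2 = 308/2 = 154

AM = 154


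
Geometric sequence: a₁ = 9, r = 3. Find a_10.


aₙ = a₁·r^(n-1)
= 9×3^9
= 9×19683
= 177147

a_10 = 177147


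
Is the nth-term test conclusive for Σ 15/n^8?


lim(n→∞) 15/n^8 = 0
lim aₙ = 0 → nth-term test is INCONCLUSIVE
(Need other tests; this is actually a convergent p-series with p=8 > 1)

Inconclusive (lim aₙ = 0; need another test)


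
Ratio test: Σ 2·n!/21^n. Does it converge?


aₙ = 2·n!/21^n
a_{n+1}/aₙ = (n+1)!/21^(n+1) × 21^n/n!  (constant 2 cancels)
= (n+1)/21
L = lim(n→∞) (n+1)/21 = ∞
L > 1 → series DIVERGES

Diverges (ratio test: L = ∞ > 1)


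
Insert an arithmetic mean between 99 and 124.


AM = (99 + 124)/2 = 223/2 = 111.5

AM = 111.5


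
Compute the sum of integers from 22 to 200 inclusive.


Σₖ₌22^200 k = Σₖ₌₁^200 k − Σₖ₌₁^21 k
= 200·201/2 − 21·22/2
= 20100 − 231 = 19869

Σk = 19869


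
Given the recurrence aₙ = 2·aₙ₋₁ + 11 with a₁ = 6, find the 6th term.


Computing step by step:
a_1 = 6
a_2 = 23
a_3 = 57
a_4 = 125
a_5 = 261
a_6 = 533


a_6 = 533


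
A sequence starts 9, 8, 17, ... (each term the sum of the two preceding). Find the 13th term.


Computing iteratively: 9, 8, 17, 25, 42, 67, 109, 176, 285, 461, 746, 1207, ...
a_13 = 1953

a_13 = 1953


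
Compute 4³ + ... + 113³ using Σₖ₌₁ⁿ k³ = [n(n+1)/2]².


Σₖ₌4^113 k³ = [113·114/2]² − [3·4/2]²
= 41486481 − 36 = 41486445

Σk³ = 41486445


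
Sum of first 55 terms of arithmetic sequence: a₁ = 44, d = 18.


aₙ = 44 + (55-1)×18 = 1016
Sₙ = n(a₁+aₙ)/2 = 55×(44+1016)/2
= 55×1060/2 = 29150

S_55 = 29150


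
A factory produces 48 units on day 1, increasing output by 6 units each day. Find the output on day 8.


aₙ = a₁ + (n-1)d
= 48 + (8-1)×6
= 48 + 42
= 90

a_8 = 90


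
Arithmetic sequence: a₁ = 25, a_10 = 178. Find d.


d = (aₙ - a₁)/(n-1)
= (178 - 25)/(10-1)
= 153/9 = 17

d = 17


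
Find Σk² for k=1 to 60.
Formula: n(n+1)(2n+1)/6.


n = 60
n(n+1)(2n+1)/6 = 60×61×121/6
= 442860/6 = 73810

Σk² = 73810


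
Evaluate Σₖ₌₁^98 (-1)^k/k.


S = -1 + 1/2 - 1/3 + 1/4 - 1/5 + 1/6 - 1/7 + 1/8 ± ...
= -0.6881
(Full series converges to -ln(2) ≈ -0.6931)

S_98 = -0.6881


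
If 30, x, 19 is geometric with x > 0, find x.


GM = √(30×19) = √570 = 23.8747

GM = 23.8747


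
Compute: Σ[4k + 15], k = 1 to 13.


Σ(4k+15) = 4·Σk + 15·n
= 4·91 + 15·13
= 364 + 195 = 559

Σ = 559


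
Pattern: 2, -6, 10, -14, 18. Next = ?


Pattern: alternating sign, magnitude arithmetic (d=4)
Terms: 2, -6, 10, -14, 18
Next term = -22

Next term = -22


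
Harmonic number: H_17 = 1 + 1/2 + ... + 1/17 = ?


H_17 = 1/1 + 1/2 + 1/3 + ... + 1/17
= 42142223/12252240
≈ 3.4396

H_17 = 42142223/12252240 ≈ 3.4396


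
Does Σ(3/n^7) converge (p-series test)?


p-series test: Σ c/n^p converges if p > 1, diverges if p ≤ 1 (constant c > 0 doesn't affect convergence).
p = 7
7 > 1 → CONVERGES

Converges (p = 7 > 1)


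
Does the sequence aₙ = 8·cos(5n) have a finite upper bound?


For all n, -1 ≤ cos(5n) ≤ 1, so -8 ≤ 8·cos(5n) ≤ 8
Lower bound: -8, Upper bound: 8
The sequence IS bounded

Bounded (-8 ≤ aₙ ≤ 8)


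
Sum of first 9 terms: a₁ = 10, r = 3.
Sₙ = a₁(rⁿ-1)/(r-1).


Sₙ = 10×(3^9 - 1)/(3 - 1)
= 10×(19683 - 1)/2
= 10×19682/2
= 98410

S_9 = 98410


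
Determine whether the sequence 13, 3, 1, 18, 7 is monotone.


Differences: -10, -2, 17, -11
Difference at position 3 is +17 (> 0) but position 1 is -10 (< 0) — sequence both rises and falls
→ NOT monotonic

Not monotonic


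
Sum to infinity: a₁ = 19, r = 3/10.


S∞ = a₁/(1-r) = 19/(1 - 3/10)
= 19/(7/10)
= 190/7

S∞ = 190/7


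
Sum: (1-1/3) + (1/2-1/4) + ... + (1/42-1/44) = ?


Telescoping with gap 2: two head and two tail terms survive.
= (1 + 1/2) - (1/43 + 1/44)
= 3/2 - 1/43 - 1/44 = 2751/1892

Sum = 2751/1892


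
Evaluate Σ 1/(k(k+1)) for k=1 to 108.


1/(k(k+1)) = 1/k - 1/(k+1) (partial fractions)
Telescoping: Σ = 1 - 1/109 = 108/109

Sum = 108/109


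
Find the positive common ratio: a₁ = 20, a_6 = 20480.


r^(n-1) = aₙ/a₁
r^5 = 20480/20 = 1024
r = 1024^(1/5)
= 4

r = 4


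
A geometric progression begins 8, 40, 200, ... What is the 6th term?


aₙ = a₁·r^(n-1)
= 8×5^5
= 8×3125
= 25000

a_6 = 25000


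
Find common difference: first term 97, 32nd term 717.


d = (aₙ - a₁)/(n-1)
= (717 - 97)/(32-1)
= 620/31 = 20

d = 20


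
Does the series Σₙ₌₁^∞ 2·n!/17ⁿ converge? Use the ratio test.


aₙ = 2·n!/17^n
a_{n+1}/aₙ = (n+1)!/17^(n+1) × 17^n/n!  (constant 2 cancels)
= (n+1)/17
L = lim(n→∞) (n+1)/17 = ∞
L > 1 → series DIVERGES

Diverges (ratio test: L = ∞ > 1)


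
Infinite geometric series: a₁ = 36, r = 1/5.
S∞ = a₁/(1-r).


S∞ = a₁/(1-r) = 36/(1 - 1/5)
= 36/(4/5)
= 45

S∞ = 45


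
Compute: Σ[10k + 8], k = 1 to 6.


Σ(10k+8) = 10·Σk + 8·n
= 10·21 + 8·6
= 210 + 48 = 258

Σ = 258


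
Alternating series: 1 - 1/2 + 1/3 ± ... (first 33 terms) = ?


S = 1 - 1/2 + 1/3 - 1/4 + 1/5 - 1/6 + 1/7 - 1/8 ± ...
= 0.7081
(Full series converges to +ln(2) ≈ +0.6931)

S_33 = 0.7081


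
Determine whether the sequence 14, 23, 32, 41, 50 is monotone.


Differences: 9, 9, 9, 9
All differences > 0 → strictly INCREASING

Monotonically increasing


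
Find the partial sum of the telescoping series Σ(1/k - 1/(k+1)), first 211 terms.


Telescoping: adjacent terms cancel.
= 1/1 - 1/212
= 1 - 1/212 = 211/212

Sum = 211/212


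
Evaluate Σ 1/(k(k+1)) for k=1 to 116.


1/(k(k+1)) = 1/k - 1/(k+1) (partial fractions)
Telescoping: Σ = 1 - 1/117 = 116/117

Sum = 116/117


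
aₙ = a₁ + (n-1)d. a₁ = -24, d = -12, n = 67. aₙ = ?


aₙ = a₁ + (n-1)d
= -24 + (67-1)×-12
= -24 - 792
= -816

a_67 = -816


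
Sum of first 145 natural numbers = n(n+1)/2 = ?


n(n+1)/2 = 145×146/2 = 21170/2 = 10585

Σk = 10585


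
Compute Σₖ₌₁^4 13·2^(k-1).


Sₙ = 13×(2^4 - 1)/(2 - 1)
= 13×(16 - 1)/1
= 13×15/1
= 195

S_4 = 195


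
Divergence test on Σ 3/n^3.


lim(n→∞) 3/n^3 = 0
lim aₙ = 0 → nth-term test is INCONCLUSIVE
(Need other tests; this is actually a convergent p-series with p=3 > 1)

Inconclusive (lim aₙ = 0; need another test)


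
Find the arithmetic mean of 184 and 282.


AM = (184 + 282)/2 = 466/2 = 233

AM = 233


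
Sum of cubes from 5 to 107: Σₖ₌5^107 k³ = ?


Σₖ₌5^107 k³ = [107·108/2]² − [4·5/2]²
= 33385284 − 100 = 33385184

Σk³ = 33385184


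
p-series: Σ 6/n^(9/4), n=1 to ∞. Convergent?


p-series test: Σ c/n^p converges if p > 1, diverges if p ≤ 1 (constant c > 0 doesn't affect convergence).
p = 9/4
9/4 > 1 → CONVERGES

Converges (p = 9/4 > 1)


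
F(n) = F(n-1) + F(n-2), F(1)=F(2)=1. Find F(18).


Fibonacci sequence: 1, 1, 2, 3, 5, 8, 13, 21, 34, 55, 89, ...
F(18) = 2584

F(18) = 2584


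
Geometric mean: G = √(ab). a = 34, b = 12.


GM = √(34×12) = √408 = 20.199

GM = 20.199


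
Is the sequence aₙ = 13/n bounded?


a₁ = 13, a₂ = 13/2, a₃ = 13/3, ...
0 < aₙ ≤ 13 for all n ≥ 1
Lower bound: 0, Upper bound: 13
The sequence IS bounded

Bounded (0 < aₙ ≤ 13)


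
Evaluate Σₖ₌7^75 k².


Σₖ₌7^75 k² = Σₖ₌₁^75 k² − Σₖ₌₁^6 k²
= 75·76·151/6 − 6·7·13/6
= 143450 − 91 = 143359

Σk² = 143359


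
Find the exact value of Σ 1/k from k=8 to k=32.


Σₖ₌8^32 1/k = 1/8 + 1/9 + 1/10 + ... + 1/32
= 211643342048519/144403552893600
≈ 1.4656

Sum = 211643342048519/144403552893600 ≈ 1.4656


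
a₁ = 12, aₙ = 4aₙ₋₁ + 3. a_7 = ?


Computing step by step:
a_1 = 12
a_2 = 51
a_3 = 207
a_4 = 831
a_5 = 3327
a_6 = 13311
a_7 = 53247


a_7 = 53247


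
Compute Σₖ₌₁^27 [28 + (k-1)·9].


aₙ = 28 + (27-1)×9 = 262
Sₙ = n(a₁+aₙ)/2 = 27×(28+262)/2
= 27×290/2 = 3915

S_27 = 3915


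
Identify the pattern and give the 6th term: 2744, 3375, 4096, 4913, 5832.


Pattern: perfect cubes: n³
Terms: 2744, 3375, 4096, 4913, 5832
Next term = 6859

Next term = 6859


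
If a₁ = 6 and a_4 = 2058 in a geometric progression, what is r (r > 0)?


r^(n-1) = aₙ/a₁
r^3 = 2058/6 = 343
r = 343^(1/3)
= 7

r = 7


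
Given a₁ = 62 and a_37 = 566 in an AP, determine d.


d = (aₙ - a₁)/(n-1)
= (566 - 62)/(37-1)
= 504/36 = 14

d = 14


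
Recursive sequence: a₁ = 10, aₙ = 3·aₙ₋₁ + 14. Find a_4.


Computing step by step:
a_1 = 10
a_2 = 44
a_3 = 146
a_4 = 452


a_4 = 452


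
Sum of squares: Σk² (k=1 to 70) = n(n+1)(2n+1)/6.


n = 70
n(n+1)(2n+1)/6 = 70×71×141/6
= 700770/6 = 116795

Σk² = 116795


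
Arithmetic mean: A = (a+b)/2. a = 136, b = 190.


AM = (136 + 190)/2 = 326/2 = 163

AM = 163


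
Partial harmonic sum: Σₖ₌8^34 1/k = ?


Σₖ₌8^34 1/k = 1/8 + 1/9 + 1/10 + ... + 1/34
= 20024215509829/13127595717600
≈ 1.5254

Sum = 20024215509829/13127595717600 ≈ 1.5254


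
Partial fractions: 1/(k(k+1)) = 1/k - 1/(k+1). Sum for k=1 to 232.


1/(k(k+1)) = 1/k - 1/(k+1) (partial fractions)
Telescoping: Σ = 1 - 1/233 = 232/233

Sum = 232/233


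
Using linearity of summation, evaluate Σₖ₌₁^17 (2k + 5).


Σ(2k+5) = 2·Σk + 5·n
= 2·153 + 5·17
= 306 + 85 = 391

Σ = 391


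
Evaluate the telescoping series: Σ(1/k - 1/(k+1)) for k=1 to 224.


Telescoping: adjacent terms cancel.
= 1/1 - 1/225
= 1 - 1/225 = 224/225

Sum = 224/225


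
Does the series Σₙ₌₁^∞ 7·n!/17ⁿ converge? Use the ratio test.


aₙ = 7·n!/17^n
a_{n+1}/aₙ = (n+1)!/17^(n+1) × 17^n/n!  (constant 7 cancels)
= (n+1)/17
L = lim(n→∞) (n+1)/17 = ∞
L > 1 → series DIVERGES

Diverges (ratio test: L = ∞ > 1)


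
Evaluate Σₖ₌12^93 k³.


Σₖ₌12^93 k³ = [93·94/2]² − [11·12/2]²
= 19105641 − 4356 = 19101285

Σk³ = 19101285


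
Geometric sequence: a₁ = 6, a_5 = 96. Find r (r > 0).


r^(n-1) = aₙ/a₁
r^4 = 96/6 = 16
r = 16^(1/4)
= ±2; taking r > 0 gives r = 2

r = 2


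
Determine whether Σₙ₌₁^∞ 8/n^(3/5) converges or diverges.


p-series test: Σ c/n^p converges if p > 1, diverges if p ≤ 1 (constant c > 0 doesn't affect convergence).
p = 3/5
3/5 ≤ 1 → DIVERGES

Diverges (p = 3/5 ≤ 1)


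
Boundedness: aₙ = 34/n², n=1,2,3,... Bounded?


a₁ = 34, a₂ = 34/4, a₃ = 34/9, ...
0 < aₙ ≤ 34 for all n ≥ 1
The sequence IS bounded

Bounded (0 < aₙ ≤ 34)


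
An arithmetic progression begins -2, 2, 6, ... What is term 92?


aₙ = a₁ + (n-1)d
= -2 + (92-1)×4
= -2 + 364
= 362

a_92 = 362


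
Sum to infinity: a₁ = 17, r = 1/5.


S∞ = a₁/(1-r) = 17/(1 - 1/5)
= 17/(4/5)
= 85/4

S∞ = 85/4


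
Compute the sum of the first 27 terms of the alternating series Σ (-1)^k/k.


S = -1 + 1/2 - 1/3 + 1/4 - 1/5 + 1/6 - 1/7 + 1/8 ± ...
= -0.7113
(Full series converges to -ln(2) ≈ -0.6931)

S_27 = -0.7113


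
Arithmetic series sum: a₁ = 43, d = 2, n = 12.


aₙ = 43 + (12-1)×2 = 65
Sₙ = n(a₁+aₙ)/2 = 12×(43+65)/2
= 12×108/2 = 648

S_12 = 648


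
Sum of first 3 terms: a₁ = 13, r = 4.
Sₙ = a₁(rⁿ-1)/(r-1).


Sₙ = 13×(4^3 - 1)/(4 - 1)
= 13×(64 - 1)/3
= 13×63/3
= 273

S_3 = 273


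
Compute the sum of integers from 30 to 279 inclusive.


Σₖ₌30^279 k = Σₖ₌₁^279 k − Σₖ₌₁^29 k
= 279·280/2 − 29·30/2
= 39060 − 435 = 38625

Σk = 38625


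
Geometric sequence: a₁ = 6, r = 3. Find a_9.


aₙ = a₁·r^(n-1)
= 6×3^8
= 6×6561
= 39366

a_9 = 39366


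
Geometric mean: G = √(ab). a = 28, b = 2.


GM = √(28×2) = √56 = 7.4833

GM = 7.4833


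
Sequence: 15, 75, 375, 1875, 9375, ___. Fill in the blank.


Pattern: geometric (r=5)
Terms: 15, 75, 375, 1875, 9375
Next term = 46875

Next term = 46875


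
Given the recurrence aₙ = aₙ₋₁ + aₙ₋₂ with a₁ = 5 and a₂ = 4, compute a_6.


Computing iteratively: 5, 4, 9, 13, 22, 35
a_6 = 35

a_6 = 35


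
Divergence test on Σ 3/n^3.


lim(n→∞) 3/n^3 = 0
lim aₙ = 0 → nth-term test is INCONCLUSIVE
(Need other tests; this is actually a convergent p-series with p=3 > 1)

Inconclusive (lim aₙ = 0; need another test)


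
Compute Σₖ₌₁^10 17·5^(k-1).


Sₙ = 17×(5^10 - 1)/(5 - 1)
= 17×(9765625 - 1)/4
= 17×9765624/4
= 41503902

S_10 = 41503902


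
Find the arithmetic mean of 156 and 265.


AM = (156 + 265)/2 = 421/2 = 210.5

AM = 210.5


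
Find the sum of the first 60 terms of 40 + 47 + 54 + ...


aₙ = 40 + (60-1)×7 = 453
Sₙ = n(a₁+aₙ)/2 = 60×(40+453)/2
= 60×493/2 = 14790

S_60 = 14790


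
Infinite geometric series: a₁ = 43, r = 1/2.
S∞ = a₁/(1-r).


S∞ = a₁/(1-r) = 43/(1 - 1/2)
= 43/(1/2)
= 86

S∞ = 86


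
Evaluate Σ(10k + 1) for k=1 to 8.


Σ(10k+1) = 10·Σk + 1·n
= 10·36 + 1·8
= 360 + 8 = 368

Σ = 368


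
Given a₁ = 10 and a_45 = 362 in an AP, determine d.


d = (aₙ - a₁)/(n-1)
= (362 - 10)/(45-1)
= 352/44 = 8

d = 8


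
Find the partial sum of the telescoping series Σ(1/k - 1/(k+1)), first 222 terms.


Telescoping: adjacent terms cancel.
= 1/1 - 1/223
= 1 - 1/223 = 222/223

Sum = 222/223


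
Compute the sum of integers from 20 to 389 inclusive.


Σₖ₌20^389 k = Σₖ₌₁^389 k − Σₖ₌₁^19 k
= 389·390/2 − 19·20/2
= 75855 − 190 = 75665

Σk = 75665


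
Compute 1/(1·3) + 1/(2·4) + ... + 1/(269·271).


1/(k(k+2)) = (1/2)·(1/k - 1/(k+2)) (partial fractions)
Telescoping: Σ = (1/2)·(1 + 1/2 - 1/270 - 1/271) = 54607/73170

Sum = 54607/73170


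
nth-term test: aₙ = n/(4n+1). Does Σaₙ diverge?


lim(n→∞) n/(4n+1) = 1/4 = 1/4  (divide numerator and denominator by n)
lim aₙ = 1/4 ≠ 0 → series DIVERGES

Diverges (lim aₙ = 1/4 ≠ 0)


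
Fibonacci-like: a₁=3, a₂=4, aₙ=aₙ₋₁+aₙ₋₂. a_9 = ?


Computing iteratively: 3, 4, 7, 11, 18, 29, 47, 76, 123
a_9 = 123

a_9 = 123


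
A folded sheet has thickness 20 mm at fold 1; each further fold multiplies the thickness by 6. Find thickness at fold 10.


aₙ = a₁·r^(n-1)
= 20×6^9
= 20×10077696
= 201553920

a_10 = 201553920


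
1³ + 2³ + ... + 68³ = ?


n(n+1)/2 = 68×69/2 = 2346
Σk³ = 2346² = 5503716

Σk³ = 5503716


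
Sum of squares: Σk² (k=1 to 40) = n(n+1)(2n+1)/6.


n = 40
n(n+1)(2n+1)/6 = 40×41×81/6
= 132840/6 = 22140

Σk² = 22140


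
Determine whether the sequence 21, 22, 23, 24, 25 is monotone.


Differences: 1, 1, 1, 1
All differences > 0 → strictly INCREASING

Monotonically increasing


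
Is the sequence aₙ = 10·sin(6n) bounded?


For all n, -1 ≤ sin(6n) ≤ 1, so -10 ≤ 10·sin(6n) ≤ 10
Lower bound: -10, Upper bound: 10
The sequence IS bounded

Bounded (-10 ≤ aₙ ≤ 10)


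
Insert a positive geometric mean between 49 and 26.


GM = √(49×26) = √1274 = 35.6931

GM = 35.6931


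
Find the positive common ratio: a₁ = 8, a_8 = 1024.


r^(n-1) = aₙ/a₁
r^7 = 1024/8 = 128
r = 128^(1/7)
= 2

r = 2


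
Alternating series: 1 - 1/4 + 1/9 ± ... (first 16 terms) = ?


S = 1 - 1/4 + 1/9 - 1/16 + 1/25 - 1/36 + 1/49 - 1/64 ± ...
= 0.8206
(Full series converges to +π²/12 ≈ +0.8225)

S_16 = 0.8206


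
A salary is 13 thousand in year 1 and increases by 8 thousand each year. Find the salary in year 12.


aₙ = a₁ + (n-1)d
= 13 + (12-1)×8
= 13 + 88
= 101

a_12 = 101


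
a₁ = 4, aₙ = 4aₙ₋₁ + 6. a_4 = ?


Computing step by step:
a_1 = 4
a_2 = 22
a_3 = 94
a_4 = 382


a_4 = 382


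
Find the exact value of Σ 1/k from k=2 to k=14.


Σₖ₌2^14 1/k = 1/2 + 1/3 + 1/4 + ... + 1/14
= 811373/360360
≈ 2.2516

Sum = 811373/360360 ≈ 2.2516
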